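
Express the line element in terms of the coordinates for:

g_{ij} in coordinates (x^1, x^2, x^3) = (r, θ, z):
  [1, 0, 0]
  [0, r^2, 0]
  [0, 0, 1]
ds^2 = g_{ij} dx^i dx^j; only the non-zero components contribute.
ds^2 = dr^2 + r^2 dθ^2 + dz^2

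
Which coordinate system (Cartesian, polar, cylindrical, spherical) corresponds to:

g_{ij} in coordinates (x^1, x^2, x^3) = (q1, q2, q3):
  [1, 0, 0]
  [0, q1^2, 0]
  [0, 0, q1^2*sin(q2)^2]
The line element ds^2 = dq1^2 + q1^2 dq2^2 + q1^2 sin(q2)^2 dq3^2 is dr^2 + r^2 dθ^2 + r^2 sin(θ)^2 dφ^2 with q1 = r, q2 = θ, q3 = φ.
spherical coordinates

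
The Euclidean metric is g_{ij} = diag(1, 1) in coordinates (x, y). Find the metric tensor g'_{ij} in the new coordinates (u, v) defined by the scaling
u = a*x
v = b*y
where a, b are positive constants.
Invert the transformation: x = u/a, y = v/b
g'_{ij} = (∂x^k/∂x'^i)(∂x^l/∂x'^j) g_{kl}; with g_{kl} = δ_{kl} this is Σ_k (∂x^k/∂x'^i)(∂x^k/∂x'^j).
Jacobian: ∂x/∂u = 1/a, ∂x/∂v = 0, ∂y/∂u = 0, ∂y/∂v = 1/b
g'_{uu} = (1/a)(1/a) + (0)(0) = 1/a^2
g'_{uv} = (1/a)(0) + (0)(1/b) = 0
g'_{vv} = (0)(0) + (1/b)(1/b) = 1/b^2
g'_{ij} = diag(1/a^2, 1/b^2)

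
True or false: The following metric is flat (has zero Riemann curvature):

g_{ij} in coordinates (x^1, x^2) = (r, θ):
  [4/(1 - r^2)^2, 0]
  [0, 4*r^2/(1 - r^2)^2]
Non-zero Christoffel symbols:
Γ^r_{r r} = 2*r/(1 - r^2)
Γ^r_{θ θ} = (r^3 + r)/(r^2 - 1)
Γ^θ_{r θ} = (-r^2 - 1)/(r^3 - r)
Ricci tensor: R_{rr} = -4/(r^2 - 1)^2, R_{rθ} = 0, R_{θθ} = -4*r^2/(r^2 - 1)^2
The Ricci tensor is non-zero, so the Riemann tensor is non-zero: not flat.
False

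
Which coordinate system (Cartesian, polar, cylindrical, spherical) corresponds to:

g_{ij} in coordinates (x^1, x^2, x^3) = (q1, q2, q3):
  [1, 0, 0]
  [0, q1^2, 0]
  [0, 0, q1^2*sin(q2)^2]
The line element ds^2 = dq1^2 + q1^2 dq2^2 + q1^2 sin(q2)^2 dq3^2 is dr^2 + r^2 dθ^2 + r^2 sin(θ)^2 dφ^2 with q1 = r, q2 = θ, q3 = φ.
spherical coordinates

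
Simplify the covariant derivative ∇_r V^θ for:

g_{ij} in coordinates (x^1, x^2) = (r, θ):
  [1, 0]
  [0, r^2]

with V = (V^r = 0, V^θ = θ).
Non-zero Christoffel symbols:
Γ^r_{θ θ} = -r
Γ^θ_{r θ} = 1/r
∇_r V^θ = ∂_r V^θ + Γ^θ_{r j} V^j
  = (0) + (0)(0) + (1/r)(θ)
  = θ/r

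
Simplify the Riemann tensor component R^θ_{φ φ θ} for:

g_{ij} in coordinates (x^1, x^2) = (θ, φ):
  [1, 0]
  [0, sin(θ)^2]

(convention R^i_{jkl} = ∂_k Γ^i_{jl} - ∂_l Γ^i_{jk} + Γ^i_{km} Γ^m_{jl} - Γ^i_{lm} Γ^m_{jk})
Non-zero Christoffel symbols (Γ^k_{ij} = Γ^k_{ji}):
Γ^θ_{φ φ} = -sin(2*θ)/2
Γ^φ_{θ φ} = 1/tan(θ)
R^θ_{φ φ θ} = ∂_φ Γ^θ_{φ θ} - ∂_θ Γ^θ_{φ φ} + Γ^θ_{φ m} Γ^m_{φ θ} - Γ^θ_{θ m} Γ^m_{φ φ}
  = (0) - (-cos(2*θ)) + (-cos(θ)^2) - (0) = -sin(θ)^2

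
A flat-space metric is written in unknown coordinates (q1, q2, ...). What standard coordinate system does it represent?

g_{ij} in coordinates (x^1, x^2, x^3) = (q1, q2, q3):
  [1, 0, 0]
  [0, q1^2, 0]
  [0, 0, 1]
The line element ds^2 = dq1^2 + q1^2 dq2^2 + dq3^2 is dr^2 + r^2 dθ^2 + dz^2 with q1 = r, q2 = θ, q3 = z.
cylindrical coordinates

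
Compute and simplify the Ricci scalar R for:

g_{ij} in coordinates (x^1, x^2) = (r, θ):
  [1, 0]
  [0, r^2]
Non-zero Christoffel symbols (Γ^k_{ij} = Γ^k_{ji}):
Γ^r_{θ θ} = -r
Γ^θ_{r θ} = 1/r
Ricci tensor (R_{ij} = R^k_{ikj}): R_{rr} = 0, R_{rθ} = 0, R_{θθ} = 0
Inverse metric: g^{rr} = 1, g^{θθ} = 1/r^2
R = g^{ij} R_{ij} = (1)(0) + (1/r^2)(0) = 0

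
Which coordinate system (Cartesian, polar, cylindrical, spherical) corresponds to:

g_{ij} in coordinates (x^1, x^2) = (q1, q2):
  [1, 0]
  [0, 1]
All components are constant and the metric is the identity, i.e. orthonormal rectilinear coordinates.
Cartesian (2D) coordinates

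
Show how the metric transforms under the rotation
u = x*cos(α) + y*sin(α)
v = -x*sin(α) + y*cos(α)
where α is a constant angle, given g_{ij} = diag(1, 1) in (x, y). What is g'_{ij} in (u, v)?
Invert the transformation: x = u*cos(α) - v*sin(α), y = u*sin(α) + v*cos(α)
g'_{ij} = (∂x^k/∂x'^i)(∂x^l/∂x'^j) g_{kl}; with g_{kl} = δ_{kl} this is Σ_k (∂x^k/∂x'^i)(∂x^k/∂x'^j).
Jacobian: ∂x/∂u = cos(α), ∂x/∂v = -sin(α), ∂y/∂u = sin(α), ∂y/∂v = cos(α)
g'_{uu} = (cos(α))(cos(α)) + (sin(α))(sin(α)) = 1
g'_{uv} = (cos(α))(-sin(α)) + (sin(α))(cos(α)) = 0
g'_{vv} = (-sin(α))(-sin(α)) + (cos(α))(cos(α)) = 1
g'_{ij} = diag(1, 1)
The Euclidean metric is invariant under rotations.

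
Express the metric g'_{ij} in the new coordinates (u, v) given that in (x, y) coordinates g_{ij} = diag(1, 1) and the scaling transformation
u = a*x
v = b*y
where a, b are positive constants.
Invert the transformation: x = u/a, y = v/b
g'_{ij} = (∂x^k/∂x'^i)(∂x^l/∂x'^j) g_{kl}; with g_{kl} = δ_{kl} this is Σ_k (∂x^k/∂x'^i)(∂x^k/∂x'^j).
Jacobian: ∂x/∂u = 1/a, ∂x/∂v = 0, ∂y/∂u = 0, ∂y/∂v = 1/b
g'_{uu} = (1/a)(1/a) + (0)(0) = 1/a^2
g'_{uv} = (1/a)(0) + (0)(1/b) = 0
g'_{vv} = (0)(0) + (1/b)(1/b) = 1/b^2
g'_{ij} = diag(1/a^2, 1/b^2)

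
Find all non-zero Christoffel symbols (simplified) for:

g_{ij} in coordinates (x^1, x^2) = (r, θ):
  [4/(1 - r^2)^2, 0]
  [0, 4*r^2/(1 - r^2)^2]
Using Γ^k_{ij} = (1/2) g^{km} (∂_i g_{mj} + ∂_j g_{mi} - ∂_m g_{ij}); the metric is diagonal, so only the m = k term contributes.
Non-zero symbols (using the symmetry Γ^k_{ij} = Γ^k_{ji}):
Γ^r_{r r} = (1/2) g^{rr} (∂_r g_{rr} + ∂_r g_{rr} - ∂_r g_{rr}) = (1/2)((1 - r^2)^2/4)((16*r/(1 - r^2)^3) + (16*r/(1 - r^2)^3) - (16*r/(1 - r^2)^3)) = 2*r/(1 - r^2)
Γ^r_{θ θ} = (1/2) g^{rr} (∂_θ g_{rθ} + ∂_θ g_{rθ} - ∂_r g_{θθ}) = (1/2)((1 - r^2)^2/4)((0) + (0) - (-8*(r^3 + r)/(r^2 - 1)^3)) = (r^3 + r)/(r^2 - 1)
Γ^θ_{r θ} = (1/2) g^{θθ} (∂_r g_{θθ} + ∂_θ g_{θr} - ∂_θ g_{rθ}) = (1/2)((1 - r^2)^2/(4*r^2))((-8*(r^3 + r)/(r^2 - 1)^3) + (0) - (0)) = (-r^2 - 1)/(r^3 - r)
All other Christoffel symbols are zero.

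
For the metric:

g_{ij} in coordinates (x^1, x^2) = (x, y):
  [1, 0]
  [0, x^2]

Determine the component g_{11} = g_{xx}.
With x^1 = x, x^2 = y, g_{11} = g_{xx} is the row-1, column-1 entry of the matrix.
g_{11} = 1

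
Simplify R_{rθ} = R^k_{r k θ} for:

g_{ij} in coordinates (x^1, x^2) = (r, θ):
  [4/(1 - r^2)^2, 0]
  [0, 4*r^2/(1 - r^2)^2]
Non-zero Christoffel symbols (Γ^k_{ij} = Γ^k_{ji}):
Γ^r_{r r} = 2*r/(1 - r^2)
Γ^r_{θ θ} = (r^3 + r)/(r^2 - 1)
Γ^θ_{r θ} = (-r^2 - 1)/(r^3 - r)
R^r_{r r θ} = 0 (a repeated index in an antisymmetric pair)
R^θ_{r θ θ} = 0 (a repeated index in an antisymmetric pair)
R_{rθ} = R^r_{r r θ} + R^θ_{r θ θ} = (0) + (0) = 0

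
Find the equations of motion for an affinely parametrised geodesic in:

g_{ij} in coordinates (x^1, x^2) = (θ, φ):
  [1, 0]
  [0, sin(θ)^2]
Geodesic equation: d^2x^k/dλ^2 + Γ^k_{ij} (dx^i/dλ)(dx^j/dλ) = 0.
Non-zero Christoffel symbols:
Γ^θ_{φ φ} = -sin(2*θ)/2
Γ^φ_{θ φ} = 1/tan(θ)
Substituting (the symmetric pair Γ^k_{ij}, Γ^k_{ji} combines into a factor 2):
d^2θ/dλ^2 - (sin(2*θ)/2) (dφ/dλ)^2 = 0
d^2φ/dλ^2 + (2/tan(θ)) (dθ/dλ)(dφ/dλ) = 0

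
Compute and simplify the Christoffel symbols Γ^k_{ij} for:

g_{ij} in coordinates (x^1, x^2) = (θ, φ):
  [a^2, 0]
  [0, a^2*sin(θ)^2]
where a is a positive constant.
Using Γ^k_{ij} = (1/2) g^{km} (∂_i g_{mj} + ∂_j g_{mi} - ∂_m g_{ij}); the metric is diagonal, so only the m = k term contributes.
Non-zero symbols (using the symmetry Γ^k_{ij} = Γ^k_{ji}):
Γ^θ_{φ φ} = (1/2) g^{θθ} (∂_φ g_{θφ} + ∂_φ g_{θφ} - ∂_θ g_{φφ}) = (1/2)(1/a^2)((0) + (0) - (a^2*sin(2*θ))) = -sin(2*θ)/2
Γ^φ_{θ φ} = (1/2) g^{φφ} (∂_θ g_{φφ} + ∂_φ g_{φθ} - ∂_φ g_{θφ}) = (1/2)(1/(a^2*sin(θ)^2))((a^2*sin(2*θ)) + (0) - (0)) = 1/tan(θ)
All other Christoffel symbols are zero.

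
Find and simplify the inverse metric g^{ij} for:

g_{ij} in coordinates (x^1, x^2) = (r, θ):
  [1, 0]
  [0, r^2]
The metric is diagonal, so g^{ij} is diagonal with entries 1/g_{ii}: diag(1, 1/(r^2)).
g^{ij}:
  [1, 0]
  [0, 1/r^2]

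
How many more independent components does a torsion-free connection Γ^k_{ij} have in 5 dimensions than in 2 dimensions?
Independent components in n dimensions: n × n(n+1)/2 = n^2(n+1)/2.
5D: 5 × 15 = 75
2D: 2 × 3 = 6
Difference = 75 - 6 = 69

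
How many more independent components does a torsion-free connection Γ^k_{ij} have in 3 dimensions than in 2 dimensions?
Independent components in n dimensions: n × n(n+1)/2 = n^2(n+1)/2.
3D: 3 × 6 = 18
2D: 2 × 3 = 6
Difference = 18 - 6 = 12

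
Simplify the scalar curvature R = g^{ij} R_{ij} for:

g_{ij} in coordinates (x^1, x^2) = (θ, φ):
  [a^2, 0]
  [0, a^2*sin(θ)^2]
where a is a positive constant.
Non-zero Christoffel symbols (Γ^k_{ij} = Γ^k_{ji}):
Γ^θ_{φ φ} = -sin(2*θ)/2
Γ^φ_{θ φ} = 1/tan(θ)
Ricci tensor (R_{ij} = R^k_{ikj}): R_{θθ} = 1, R_{θφ} = 0, R_{φφ} = sin(θ)^2
Inverse metric: g^{θθ} = 1/a^2, g^{φφ} = 1/(a^2*sin(θ)^2)
R = g^{ij} R_{ij} = (1/a^2)(1) + (1/(a^2*sin(θ)^2))(sin(θ)^2) = 2/a^2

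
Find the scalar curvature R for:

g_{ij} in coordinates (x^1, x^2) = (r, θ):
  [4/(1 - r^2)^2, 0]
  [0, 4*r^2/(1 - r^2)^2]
Non-zero Christoffel symbols (Γ^k_{ij} = Γ^k_{ji}):
Γ^r_{r r} = 2*r/(1 - r^2)
Γ^r_{θ θ} = (r^3 + r)/(r^2 - 1)
Γ^θ_{r θ} = (-r^2 - 1)/(r^3 - r)
Ricci tensor (R_{ij} = R^k_{ikj}): R_{rr} = -4/(r^2 - 1)^2, R_{rθ} = 0, R_{θθ} = -4*r^2/(r^2 - 1)^2
Inverse metric: g^{rr} = (1 - r^2)^2/4, g^{θθ} = (1 - r^2)^2/(4*r^2)
R = g^{ij} R_{ij} = ((1 - r^2)^2/4)(-4/(r^2 - 1)^2) + ((1 - r^2)^2/(4*r^2))(-4*r^2/(r^2 - 1)^2) = -2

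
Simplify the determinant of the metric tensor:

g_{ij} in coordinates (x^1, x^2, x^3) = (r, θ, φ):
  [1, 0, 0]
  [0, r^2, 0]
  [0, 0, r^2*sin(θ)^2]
Diagonal metric: det(g) = g_{11}·g_{22}·g_{33}
= (1)·(r^2)·(r^2*sin(θ)^2)
det(g) = r^4*sin(θ)^2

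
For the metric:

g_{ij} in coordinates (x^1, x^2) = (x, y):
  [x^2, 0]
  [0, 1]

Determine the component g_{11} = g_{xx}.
With x^1 = x, x^2 = y, g_{11} = g_{xx} is the row-1, column-1 entry of the matrix.
g_{11} = x^2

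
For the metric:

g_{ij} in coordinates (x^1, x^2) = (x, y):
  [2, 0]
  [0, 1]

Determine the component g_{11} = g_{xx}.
With x^1 = x, x^2 = y, g_{11} = g_{xx} is the row-1, column-1 entry of the matrix.
g_{11} = 2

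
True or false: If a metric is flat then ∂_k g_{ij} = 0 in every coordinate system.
Flatness means R^i_{jkl} = 0; the components can still vary, e.g. the flat plane in polar coordinates has g_{θθ} = r^2.
False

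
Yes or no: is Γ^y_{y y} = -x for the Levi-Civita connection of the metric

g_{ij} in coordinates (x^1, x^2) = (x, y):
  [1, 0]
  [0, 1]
Γ^y_{y y} = (1/2) g^{yy} (∂_y g_{yy} + ∂_y g_{yy} - ∂_y g_{yy}) = (1/2)(1)((0) + (0) - (0)) = 0
This differs from the proposed value -x.
No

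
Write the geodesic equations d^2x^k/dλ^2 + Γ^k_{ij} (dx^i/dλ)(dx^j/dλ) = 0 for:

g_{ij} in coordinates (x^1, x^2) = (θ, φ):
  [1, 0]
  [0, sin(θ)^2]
Geodesic equation: d^2x^k/dλ^2 + Γ^k_{ij} (dx^i/dλ)(dx^j/dλ) = 0.
Non-zero Christoffel symbols:
Γ^θ_{φ φ} = -sin(2*θ)/2
Γ^φ_{θ φ} = 1/tan(θ)
Substituting (the symmetric pair Γ^k_{ij}, Γ^k_{ji} combines into a factor 2):
d^2θ/dλ^2 - (sin(2*θ)/2) (dφ/dλ)^2 = 0
d^2φ/dλ^2 + (2/tan(θ)) (dθ/dλ)(dφ/dλ) = 0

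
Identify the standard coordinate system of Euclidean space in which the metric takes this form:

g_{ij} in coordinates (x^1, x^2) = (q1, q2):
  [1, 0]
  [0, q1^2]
The line element ds^2 = dq1^2 + q1^2 dq2^2 is dr^2 + r^2 dθ^2 with q1 = r, q2 = θ.
polar coordinates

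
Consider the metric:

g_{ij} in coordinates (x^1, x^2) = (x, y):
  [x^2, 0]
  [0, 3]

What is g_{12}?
With x^1 = x, x^2 = y, g_{12} = g_{xy} is the row-1, column-2 entry of the matrix.
g_{12} = 0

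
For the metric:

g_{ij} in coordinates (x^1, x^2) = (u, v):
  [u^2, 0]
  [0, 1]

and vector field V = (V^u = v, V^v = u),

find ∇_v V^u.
Non-zero Christoffel symbols:
Γ^u_{u u} = 1/u
∇_v V^u = ∂_v V^u + Γ^u_{v j} V^j
  = (1) + (0)(v) + (0)(u)
  = 1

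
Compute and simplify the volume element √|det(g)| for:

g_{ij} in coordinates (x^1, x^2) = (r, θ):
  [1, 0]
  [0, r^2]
det(g) = r^2
√|det(g)| = r
Volume element: dV = r dr dθ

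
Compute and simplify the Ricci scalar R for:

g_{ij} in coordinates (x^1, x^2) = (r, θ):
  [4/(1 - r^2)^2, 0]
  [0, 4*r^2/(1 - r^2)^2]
Non-zero Christoffel symbols (Γ^k_{ij} = Γ^k_{ji}):
Γ^r_{r r} = 2*r/(1 - r^2)
Γ^r_{θ θ} = (r^3 + r)/(r^2 - 1)
Γ^θ_{r θ} = (-r^2 - 1)/(r^3 - r)
Ricci tensor (R_{ij} = R^k_{ikj}): R_{rr} = -4/(r^2 - 1)^2, R_{rθ} = 0, R_{θθ} = -4*r^2/(r^2 - 1)^2
Inverse metric: g^{rr} = (1 - r^2)^2/4, g^{θθ} = (1 - r^2)^2/(4*r^2)
R = g^{ij} R_{ij} = ((1 - r^2)^2/4)(-4/(r^2 - 1)^2) + ((1 - r^2)^2/(4*r^2))(-4*r^2/(r^2 - 1)^2) = -2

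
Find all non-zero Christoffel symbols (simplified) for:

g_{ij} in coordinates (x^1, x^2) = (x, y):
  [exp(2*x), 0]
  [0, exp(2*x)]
Using Γ^k_{ij} = (1/2) g^{km} (∂_i g_{mj} + ∂_j g_{mi} - ∂_m g_{ij}); the metric is diagonal, so only the m = k term contributes.
Non-zero symbols (using the symmetry Γ^k_{ij} = Γ^k_{ji}):
Γ^x_{x x} = (1/2) g^{xx} (∂_x g_{xx} + ∂_x g_{xx} - ∂_x g_{xx}) = (1/2)(exp(-2*x))((2*exp(2*x)) + (2*exp(2*x)) - (2*exp(2*x))) = 1
Γ^x_{y y} = (1/2) g^{xx} (∂_y g_{xy} + ∂_y g_{xy} - ∂_x g_{yy}) = (1/2)(exp(-2*x))((0) + (0) - (2*exp(2*x))) = -1
Γ^y_{x y} = (1/2) g^{yy} (∂_x g_{yy} + ∂_y g_{yx} - ∂_y g_{xy}) = (1/2)(exp(-2*x))((2*exp(2*x)) + (0) - (0)) = 1
All other Christoffel symbols are zero.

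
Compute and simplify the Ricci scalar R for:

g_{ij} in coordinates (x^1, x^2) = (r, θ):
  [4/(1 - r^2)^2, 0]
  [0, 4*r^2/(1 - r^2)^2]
Non-zero Christoffel symbols (Γ^k_{ij} = Γ^k_{ji}):
Γ^r_{r r} = 2*r/(1 - r^2)
Γ^r_{θ θ} = (r^3 + r)/(r^2 - 1)
Γ^θ_{r θ} = (-r^2 - 1)/(r^3 - r)
Ricci tensor (R_{ij} = R^k_{ikj}): R_{rr} = -4/(r^2 - 1)^2, R_{rθ} = 0, R_{θθ} = -4*r^2/(r^2 - 1)^2
Inverse metric: g^{rr} = (1 - r^2)^2/4, g^{θθ} = (1 - r^2)^2/(4*r^2)
R = g^{ij} R_{ij} = ((1 - r^2)^2/4)(-4/(r^2 - 1)^2) + ((1 - r^2)^2/(4*r^2))(-4*r^2/(r^2 - 1)^2) = -2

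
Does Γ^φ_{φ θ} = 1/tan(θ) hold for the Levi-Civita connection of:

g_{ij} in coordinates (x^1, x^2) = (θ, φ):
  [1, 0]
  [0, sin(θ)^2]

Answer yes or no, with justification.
Γ^φ_{φ θ} = (1/2) g^{φφ} (∂_φ g_{φθ} + ∂_θ g_{φφ} - ∂_φ g_{φθ}) = (1/2)(1/sin(θ)^2)((0) + (sin(2*θ)) - (0)) = 1/tan(θ)
This equals the proposed value 1/tan(θ).
Yes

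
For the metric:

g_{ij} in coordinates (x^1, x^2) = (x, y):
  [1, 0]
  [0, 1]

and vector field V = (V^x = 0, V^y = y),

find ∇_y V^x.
All Christoffel symbols are zero.
∇_y V^x = ∂_y V^x + Γ^x_{y j} V^j
  = (0) + (0)(0) + (0)(y)
  = 0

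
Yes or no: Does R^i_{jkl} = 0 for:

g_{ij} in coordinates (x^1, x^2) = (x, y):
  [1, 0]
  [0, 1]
All metric components are constant, so every Christoffel symbol vanishes and R^i_{jkl} = 0.
Yes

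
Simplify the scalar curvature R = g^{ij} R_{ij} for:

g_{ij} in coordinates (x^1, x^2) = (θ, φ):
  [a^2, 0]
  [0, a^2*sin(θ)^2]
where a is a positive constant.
Non-zero Christoffel symbols (Γ^k_{ij} = Γ^k_{ji}):
Γ^θ_{φ φ} = -sin(2*θ)/2
Γ^φ_{θ φ} = 1/tan(θ)
Ricci tensor (R_{ij} = R^k_{ikj}): R_{θθ} = 1, R_{θφ} = 0, R_{φφ} = sin(θ)^2
Inverse metric: g^{θθ} = 1/a^2, g^{φφ} = 1/(a^2*sin(θ)^2)
R = g^{ij} R_{ij} = (1/a^2)(1) + (1/(a^2*sin(θ)^2))(sin(θ)^2) = 2/a^2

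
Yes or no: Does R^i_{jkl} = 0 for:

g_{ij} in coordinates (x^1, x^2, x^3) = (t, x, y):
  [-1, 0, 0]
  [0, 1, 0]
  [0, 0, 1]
All metric components are constant, so every Christoffel symbol vanishes and R^i_{jkl} = 0.
Yes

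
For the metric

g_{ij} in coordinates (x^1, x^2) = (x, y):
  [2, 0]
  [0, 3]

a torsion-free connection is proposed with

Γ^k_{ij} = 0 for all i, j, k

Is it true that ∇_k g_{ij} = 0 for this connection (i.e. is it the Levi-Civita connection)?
Using ∇_k g_{ij} = ∂_k g_{ij} - Γ^m_{ki} g_{mj} - Γ^m_{kj} g_{im}:
e.g. ∇_x g_{xx} = (0) - (0) - (0) = 0
Every component ∇_k g_{ij} vanishes: the connection is metric compatible.
Yes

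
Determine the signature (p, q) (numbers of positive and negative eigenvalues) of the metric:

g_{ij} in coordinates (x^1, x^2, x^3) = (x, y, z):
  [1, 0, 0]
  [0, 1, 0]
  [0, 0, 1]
The metric is diagonal, so its eigenvalues are the diagonal entries: 1, 1, 1 (at a generic point, where coordinate-dependent entries are positive).
3 positive, 0 negative.
(3, 0) - Riemannian (positive definite)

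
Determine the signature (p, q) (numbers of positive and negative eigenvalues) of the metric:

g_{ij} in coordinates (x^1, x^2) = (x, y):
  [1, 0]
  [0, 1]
The metric is diagonal, so its eigenvalues are the diagonal entries: 1, 1 (at a generic point, where coordinate-dependent entries are positive).
2 positive, 0 negative.
(2, 0) - Riemannian (positive definite)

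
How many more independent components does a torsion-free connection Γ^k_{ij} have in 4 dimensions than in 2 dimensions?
Independent components in n dimensions: n × n(n+1)/2 = n^2(n+1)/2.
4D: 4 × 10 = 40
2D: 2 × 3 = 6
Difference = 40 - 6 = 34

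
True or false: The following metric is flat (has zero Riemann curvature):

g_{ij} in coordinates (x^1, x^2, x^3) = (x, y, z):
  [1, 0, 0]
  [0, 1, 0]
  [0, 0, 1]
All metric components are constant, so every Christoffel symbol vanishes and R^i_{jkl} = 0.
True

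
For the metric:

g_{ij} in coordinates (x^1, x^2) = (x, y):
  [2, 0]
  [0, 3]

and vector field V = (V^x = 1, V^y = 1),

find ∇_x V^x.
All Christoffel symbols are zero.
∇_x V^x = ∂_x V^x + Γ^x_{x j} V^j
  = (0) + (0)(1) + (0)(1)
  = 0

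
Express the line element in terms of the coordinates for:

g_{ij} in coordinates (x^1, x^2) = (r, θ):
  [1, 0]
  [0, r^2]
ds^2 = g_{ij} dx^i dx^j; only the non-zero components contribute.
ds^2 = dr^2 + r^2 dθ^2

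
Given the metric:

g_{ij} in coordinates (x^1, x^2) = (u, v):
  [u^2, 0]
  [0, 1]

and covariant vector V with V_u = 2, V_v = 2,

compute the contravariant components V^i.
Inverse metric (diagonal): g^{uu} = 1/u^2, g^{vv} = 1
V^i = g^{ij} V_j:
V^u = (1/u^2)(2) + (0)(2) = 2/u^2
V^v = (0)(2) + (1)(2) = 2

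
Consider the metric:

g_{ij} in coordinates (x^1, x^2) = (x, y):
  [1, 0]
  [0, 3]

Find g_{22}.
With x^1 = x, x^2 = y, g_{22} = g_{yy} is the row-2, column-2 entry of the matrix.
g_{22} = 3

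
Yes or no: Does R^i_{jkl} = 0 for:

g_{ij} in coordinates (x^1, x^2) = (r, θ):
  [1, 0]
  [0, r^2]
Non-zero Christoffel symbols:
Γ^r_{θ θ} = -r
Γ^θ_{r θ} = 1/r
Ricci tensor: R_{rr} = 0, R_{rθ} = 0, R_{θθ} = 0
All R_{ij} vanish; in 2 dimensions the Riemann tensor is fully determined by the Ricci tensor, so R^i_{jkl} = 0: the metric is flat (curvilinear coordinates on flat space).
Yes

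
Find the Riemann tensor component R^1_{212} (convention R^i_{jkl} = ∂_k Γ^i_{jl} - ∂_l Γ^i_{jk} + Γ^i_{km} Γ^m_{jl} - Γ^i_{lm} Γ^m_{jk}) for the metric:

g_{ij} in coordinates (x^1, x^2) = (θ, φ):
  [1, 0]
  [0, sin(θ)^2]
Non-zero Christoffel symbols (Γ^k_{ij} = Γ^k_{ji}):
Γ^θ_{φ φ} = -sin(2*θ)/2
Γ^φ_{θ φ} = 1/tan(θ)
R^θ_{φ θ φ} = ∂_θ Γ^θ_{φ φ} - ∂_φ Γ^θ_{φ θ} + Γ^θ_{θ m} Γ^m_{φ φ} - Γ^θ_{φ m} Γ^m_{φ θ}
  = (-cos(2*θ)) - (0) + (0) - (-cos(θ)^2) = sin(θ)^2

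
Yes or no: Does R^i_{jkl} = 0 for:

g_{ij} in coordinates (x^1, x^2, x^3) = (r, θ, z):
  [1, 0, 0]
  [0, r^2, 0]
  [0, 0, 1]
Non-zero Christoffel symbols:
Γ^r_{θ θ} = -r
Γ^θ_{r θ} = 1/r
Ricci tensor: R_{rr} = 0, R_{rθ} = 0, R_{rz} = 0, R_{θθ} = 0, R_{θz} = 0, R_{zz} = 0
All R_{ij} vanish; in 3 dimensions the Riemann tensor is fully determined by the Ricci tensor, so R^i_{jkl} = 0: the metric is flat (curvilinear coordinates on flat space).
Yes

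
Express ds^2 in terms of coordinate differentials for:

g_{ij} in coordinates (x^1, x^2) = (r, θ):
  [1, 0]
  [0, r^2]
ds^2 = g_{ij} dx^i dx^j; only the non-zero components contribute.
ds^2 = dr^2 + r^2 dθ^2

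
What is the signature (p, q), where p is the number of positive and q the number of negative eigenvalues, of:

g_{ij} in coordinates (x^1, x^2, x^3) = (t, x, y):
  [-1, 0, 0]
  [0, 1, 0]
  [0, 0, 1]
The metric is diagonal, so its eigenvalues are the diagonal entries: -1, 1, 1 (at a generic point, where coordinate-dependent entries are positive).
2 positive, 1 negative.
(2, 1) - Lorentzian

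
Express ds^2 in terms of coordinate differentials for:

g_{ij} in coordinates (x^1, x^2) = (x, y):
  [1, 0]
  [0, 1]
ds^2 = g_{ij} dx^i dx^j; only the non-zero components contribute.
ds^2 = dx^2 + dy^2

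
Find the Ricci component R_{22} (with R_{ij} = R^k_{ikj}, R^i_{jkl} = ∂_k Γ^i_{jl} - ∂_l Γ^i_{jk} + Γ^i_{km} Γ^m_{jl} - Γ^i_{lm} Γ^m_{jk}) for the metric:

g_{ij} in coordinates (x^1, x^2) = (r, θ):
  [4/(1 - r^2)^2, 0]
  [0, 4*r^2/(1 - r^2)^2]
Non-zero Christoffel symbols (Γ^k_{ij} = Γ^k_{ji}):
Γ^r_{r r} = 2*r/(1 - r^2)
Γ^r_{θ θ} = (r^3 + r)/(r^2 - 1)
Γ^θ_{r θ} = (-r^2 - 1)/(r^3 - r)
R^r_{θ r θ} = ∂_r Γ^r_{θ θ} - ∂_θ Γ^r_{θ r} + Γ^r_{r m} Γ^m_{θ θ} - Γ^r_{θ m} Γ^m_{θ r}
  = ((r^4 - 4*r^2 - 1)/(r^2 - 1)^2) - (0) + (-2*r^2*(r^2 + 1)/(r^2 - 1)^2) - (-(r^2 + 1)^2/(r^2 - 1)^2) = -4*r^2/(r^2 - 1)^2
R^θ_{θ θ θ} = 0 (a repeated index in an antisymmetric pair)
R_{θθ} = R^r_{θ r θ} + R^θ_{θ θ θ} = (-4*r^2/(r^2 - 1)^2) + (0) = -4*r^2/(r^2 - 1)^2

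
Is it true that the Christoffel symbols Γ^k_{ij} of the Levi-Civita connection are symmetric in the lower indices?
The Levi-Civita connection is torsion-free, which is exactly Γ^k_{ij} = Γ^k_{ji}.
Yes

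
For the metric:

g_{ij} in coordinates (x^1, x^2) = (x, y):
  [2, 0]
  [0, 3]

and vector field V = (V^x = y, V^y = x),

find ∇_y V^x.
All Christoffel symbols are zero.
∇_y V^x = ∂_y V^x + Γ^x_{y j} V^j
  = (1) + (0)(y) + (0)(x)
  = 1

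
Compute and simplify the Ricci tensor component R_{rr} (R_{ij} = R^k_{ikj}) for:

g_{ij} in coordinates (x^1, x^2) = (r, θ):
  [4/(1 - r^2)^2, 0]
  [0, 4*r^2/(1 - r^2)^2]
Non-zero Christoffel symbols (Γ^k_{ij} = Γ^k_{ji}):
Γ^r_{r r} = 2*r/(1 - r^2)
Γ^r_{θ θ} = (r^3 + r)/(r^2 - 1)
Γ^θ_{r θ} = (-r^2 - 1)/(r^3 - r)
R^r_{r r r} = 0 (a repeated index in an antisymmetric pair)
R^θ_{r θ r} = ∂_θ Γ^θ_{r r} - ∂_r Γ^θ_{r θ} + Γ^θ_{θ m} Γ^m_{r r} - Γ^θ_{r m} Γ^m_{r θ}
  = (0) - ((r^4 + 4*r^2 - 1)/(r^3 - r)^2) + (2*(r^2 + 1)/(r^2 - 1)^2) - ((r^2 + 1)^2/(r^3 - r)^2) = -4/(r^2 - 1)^2
R_{rr} = R^r_{r r r} + R^θ_{r θ r} = (0) + (-4/(r^2 - 1)^2) = -4/(r^2 - 1)^2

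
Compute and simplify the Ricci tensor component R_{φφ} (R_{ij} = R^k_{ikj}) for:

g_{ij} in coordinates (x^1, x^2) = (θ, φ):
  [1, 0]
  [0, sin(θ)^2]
Non-zero Christoffel symbols (Γ^k_{ij} = Γ^k_{ji}):
Γ^θ_{φ φ} = -sin(2*θ)/2
Γ^φ_{θ φ} = 1/tan(θ)
R^θ_{φ θ φ} = ∂_θ Γ^θ_{φ φ} - ∂_φ Γ^θ_{φ θ} + Γ^θ_{θ m} Γ^m_{φ φ} - Γ^θ_{φ m} Γ^m_{φ θ}
  = (-cos(2*θ)) - (0) + (0) - (-cos(θ)^2) = sin(θ)^2
R^φ_{φ φ φ} = 0 (a repeated index in an antisymmetric pair)
R_{φφ} = R^θ_{φ θ φ} + R^φ_{φ φ φ} = (sin(θ)^2) + (0) = sin(θ)^2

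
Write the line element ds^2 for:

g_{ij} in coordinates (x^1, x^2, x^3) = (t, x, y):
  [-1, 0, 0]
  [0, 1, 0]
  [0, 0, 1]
ds^2 = g_{ij} dx^i dx^j; only the non-zero components contribute.
ds^2 = -dt^2 + dx^2 + dy^2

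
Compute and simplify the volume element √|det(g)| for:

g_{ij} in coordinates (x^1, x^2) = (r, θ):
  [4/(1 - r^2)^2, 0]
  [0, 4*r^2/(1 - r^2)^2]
det(g) = 16*r^2/(1 - r^2)^4
√|det(g)| = 4*r/(r^2 - 1)^2
Volume element: dV = 4*r/(r^2 - 1)^2 dr dθ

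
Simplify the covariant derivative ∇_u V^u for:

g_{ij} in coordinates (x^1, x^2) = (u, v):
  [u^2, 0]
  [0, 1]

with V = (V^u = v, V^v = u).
Non-zero Christoffel symbols:
Γ^u_{u u} = 1/u
∇_u V^u = ∂_u V^u + Γ^u_{u j} V^j
  = (0) + (1/u)(v) + (0)(u)
  = v/u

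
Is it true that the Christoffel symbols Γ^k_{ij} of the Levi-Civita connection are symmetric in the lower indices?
The Levi-Civita connection is torsion-free, which is exactly Γ^k_{ij} = Γ^k_{ji}.
Yes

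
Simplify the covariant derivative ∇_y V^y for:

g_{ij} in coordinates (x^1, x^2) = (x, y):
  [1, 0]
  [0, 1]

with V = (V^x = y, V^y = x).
All Christoffel symbols are zero.
∇_y V^y = ∂_y V^y + Γ^y_{y j} V^j
  = (0) + (0)(y) + (0)(x)
  = 0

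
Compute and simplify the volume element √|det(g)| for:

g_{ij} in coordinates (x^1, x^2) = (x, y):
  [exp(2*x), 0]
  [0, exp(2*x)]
det(g) = exp(4*x)
√|det(g)| = exp(2*x)
Volume element: dV = exp(2*x) dx dy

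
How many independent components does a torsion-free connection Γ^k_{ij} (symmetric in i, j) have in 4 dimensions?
Γ^k_{ij} has n choices for the upper index and n(n+1)/2 independent symmetric lower index pairs.
Total = 4 × 4×5/2 = 4 × 10 = 40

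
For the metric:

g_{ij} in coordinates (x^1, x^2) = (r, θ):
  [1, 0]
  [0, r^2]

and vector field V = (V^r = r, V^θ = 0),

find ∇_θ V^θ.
Non-zero Christoffel symbols:
Γ^r_{θ θ} = -r
Γ^θ_{r θ} = 1/r
∇_θ V^θ = ∂_θ V^θ + Γ^θ_{θ j} V^j
  = (0) + (1/r)(r) + (0)(0)
  = 1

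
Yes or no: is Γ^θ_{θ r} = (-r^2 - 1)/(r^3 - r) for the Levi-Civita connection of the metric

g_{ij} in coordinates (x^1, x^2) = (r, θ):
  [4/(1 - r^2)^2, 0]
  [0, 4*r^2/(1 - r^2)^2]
Γ^θ_{θ r} = (1/2) g^{θθ} (∂_θ g_{θr} + ∂_r g_{θθ} - ∂_θ g_{θr}) = (1/2)((1 - r^2)^2/(4*r^2))((0) + (-8*(r^3 + r)/(r^2 - 1)^3) - (0)) = (-r^2 - 1)/(r^3 - r)
This equals the proposed value (-r^2 - 1)/(r^3 - r).
Yes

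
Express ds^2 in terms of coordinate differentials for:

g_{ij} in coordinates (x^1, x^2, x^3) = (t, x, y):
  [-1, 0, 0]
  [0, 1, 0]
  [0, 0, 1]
ds^2 = g_{ij} dx^i dx^j; only the non-zero components contribute.
ds^2 = -dt^2 + dx^2 + dy^2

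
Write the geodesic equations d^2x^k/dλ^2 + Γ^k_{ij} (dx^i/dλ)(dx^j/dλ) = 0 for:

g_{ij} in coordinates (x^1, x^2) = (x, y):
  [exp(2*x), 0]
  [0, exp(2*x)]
Geodesic equation: d^2x^k/dλ^2 + Γ^k_{ij} (dx^i/dλ)(dx^j/dλ) = 0.
Non-zero Christoffel symbols:
Γ^x_{x x} = 1
Γ^x_{y y} = -1
Γ^y_{x y} = 1
Substituting (the symmetric pair Γ^k_{ij}, Γ^k_{ji} combines into a factor 2):
d^2x/dλ^2 + (dx/dλ)^2 - (dy/dλ)^2 = 0
d^2y/dλ^2 + 2 (dx/dλ)(dy/dλ) = 0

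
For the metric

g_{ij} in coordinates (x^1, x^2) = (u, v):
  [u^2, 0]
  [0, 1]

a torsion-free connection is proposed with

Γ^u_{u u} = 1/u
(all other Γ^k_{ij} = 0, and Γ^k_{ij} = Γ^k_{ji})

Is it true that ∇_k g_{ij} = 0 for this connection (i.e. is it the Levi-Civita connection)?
Using ∇_k g_{ij} = ∂_k g_{ij} - Γ^m_{ki} g_{mj} - Γ^m_{kj} g_{im}:
e.g. ∇_u g_{uu} = (2*u) - (u) - (u) = 0
Every component ∇_k g_{ij} vanishes: the connection is metric compatible.
Yes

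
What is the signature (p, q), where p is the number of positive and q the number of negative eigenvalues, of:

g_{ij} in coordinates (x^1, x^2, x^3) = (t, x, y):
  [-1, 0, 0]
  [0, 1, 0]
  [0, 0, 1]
The metric is diagonal, so its eigenvalues are the diagonal entries: -1, 1, 1 (at a generic point, where coordinate-dependent entries are positive).
2 positive, 1 negative.
(2, 1) - Lorentzian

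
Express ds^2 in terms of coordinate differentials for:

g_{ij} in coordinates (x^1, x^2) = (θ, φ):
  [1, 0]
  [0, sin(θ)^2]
ds^2 = g_{ij} dx^i dx^j; only the non-zero components contribute.
ds^2 = dθ^2 + sin(θ)^2 dφ^2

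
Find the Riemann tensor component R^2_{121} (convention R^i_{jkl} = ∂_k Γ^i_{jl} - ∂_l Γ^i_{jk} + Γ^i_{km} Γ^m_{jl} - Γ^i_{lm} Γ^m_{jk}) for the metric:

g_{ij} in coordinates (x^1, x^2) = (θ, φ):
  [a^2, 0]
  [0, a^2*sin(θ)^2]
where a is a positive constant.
Non-zero Christoffel symbols (Γ^k_{ij} = Γ^k_{ji}):
Γ^θ_{φ φ} = -sin(2*θ)/2
Γ^φ_{θ φ} = 1/tan(θ)
R^φ_{θ φ θ} = ∂_φ Γ^φ_{θ θ} - ∂_θ Γ^φ_{θ φ} + Γ^φ_{φ m} Γ^m_{θ θ} - Γ^φ_{θ m} Γ^m_{θ φ}
  = (0) - (-1/sin(θ)^2) + (0) - (1/tan(θ)^2) = 1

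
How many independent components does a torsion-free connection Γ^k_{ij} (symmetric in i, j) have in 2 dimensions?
Γ^k_{ij} has n choices for the upper index and n(n+1)/2 independent symmetric lower index pairs.
Total = 2 × 2×3/2 = 2 × 3 = 6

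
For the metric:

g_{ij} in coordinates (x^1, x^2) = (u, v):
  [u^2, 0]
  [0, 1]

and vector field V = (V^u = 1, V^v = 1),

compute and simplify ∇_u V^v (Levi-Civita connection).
Non-zero Christoffel symbols:
Γ^u_{u u} = 1/u
∇_u V^v = ∂_u V^v + Γ^v_{u j} V^j
  = (0) + (0)(1) + (0)(1)
  = 0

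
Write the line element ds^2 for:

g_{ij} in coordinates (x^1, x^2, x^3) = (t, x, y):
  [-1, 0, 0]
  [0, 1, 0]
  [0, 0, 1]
ds^2 = g_{ij} dx^i dx^j; only the non-zero components contribute.
ds^2 = -dt^2 + dx^2 + dy^2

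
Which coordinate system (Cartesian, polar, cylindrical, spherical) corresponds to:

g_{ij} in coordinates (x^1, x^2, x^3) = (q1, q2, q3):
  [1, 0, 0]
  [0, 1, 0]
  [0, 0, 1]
All components are constant and the metric is the identity, i.e. orthonormal rectilinear coordinates.
Cartesian (3D) coordinates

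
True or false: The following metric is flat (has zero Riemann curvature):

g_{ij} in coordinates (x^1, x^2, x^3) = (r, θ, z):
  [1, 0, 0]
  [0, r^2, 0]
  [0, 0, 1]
Non-zero Christoffel symbols:
Γ^r_{θ θ} = -r
Γ^θ_{r θ} = 1/r
Ricci tensor: R_{rr} = 0, R_{rθ} = 0, R_{rz} = 0, R_{θθ} = 0, R_{θz} = 0, R_{zz} = 0
All R_{ij} vanish; in 3 dimensions the Riemann tensor is fully determined by the Ricci tensor, so R^i_{jkl} = 0: the metric is flat (curvilinear coordinates on flat space).
True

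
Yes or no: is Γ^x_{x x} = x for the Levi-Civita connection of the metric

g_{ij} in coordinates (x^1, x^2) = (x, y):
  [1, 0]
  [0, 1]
Γ^x_{x x} = (1/2) g^{xx} (∂_x g_{xx} + ∂_x g_{xx} - ∂_x g_{xx}) = (1/2)(1)((0) + (0) - (0)) = 0
This differs from the proposed value x.
No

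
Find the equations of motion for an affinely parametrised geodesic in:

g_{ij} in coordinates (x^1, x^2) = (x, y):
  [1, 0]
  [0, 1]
Geodesic equation: d^2x^k/dλ^2 + Γ^k_{ij} (dx^i/dλ)(dx^j/dλ) = 0.
All Christoffel symbols vanish, so the geodesics are straight lines:
d^2x/dλ^2 = 0
d^2y/dλ^2 = 0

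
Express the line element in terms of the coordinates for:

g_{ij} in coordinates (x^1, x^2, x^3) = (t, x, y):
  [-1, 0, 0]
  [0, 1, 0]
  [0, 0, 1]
ds^2 = g_{ij} dx^i dx^j; only the non-zero components contribute.
ds^2 = -dt^2 + dx^2 + dy^2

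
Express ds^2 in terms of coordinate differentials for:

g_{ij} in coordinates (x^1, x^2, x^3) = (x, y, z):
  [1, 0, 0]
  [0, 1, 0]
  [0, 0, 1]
ds^2 = g_{ij} dx^i dx^j; only the non-zero components contribute.
ds^2 = dx^2 + dy^2 + dz^2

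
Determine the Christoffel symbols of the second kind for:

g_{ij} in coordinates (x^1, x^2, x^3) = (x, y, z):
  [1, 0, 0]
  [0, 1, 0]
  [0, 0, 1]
Using Γ^k_{ij} = (1/2) g^{km} (∂_i g_{mj} + ∂_j g_{mi} - ∂_m g_{ij}); the metric is diagonal, so only the m = k term contributes.
Every metric component is constant, so all ∂_m g_{ij} = 0 and every Christoffel symbol vanishes.
All Christoffel symbols are zero.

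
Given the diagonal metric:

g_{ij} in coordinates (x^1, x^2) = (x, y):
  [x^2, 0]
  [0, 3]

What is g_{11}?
With x^1 = x, x^2 = y, g_{11} = g_{xx} is the row-1, column-1 entry of the matrix.
g_{11} = x^2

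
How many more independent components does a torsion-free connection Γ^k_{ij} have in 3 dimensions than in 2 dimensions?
Independent components in n dimensions: n × n(n+1)/2 = n^2(n+1)/2.
3D: 3 × 6 = 18
2D: 2 × 3 = 6
Difference = 18 - 6 = 12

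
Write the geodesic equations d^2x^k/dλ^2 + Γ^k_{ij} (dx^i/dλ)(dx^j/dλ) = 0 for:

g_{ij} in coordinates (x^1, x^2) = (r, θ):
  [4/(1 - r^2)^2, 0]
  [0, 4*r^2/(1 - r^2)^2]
Geodesic equation: d^2x^k/dλ^2 + Γ^k_{ij} (dx^i/dλ)(dx^j/dλ) = 0.
Non-zero Christoffel symbols:
Γ^r_{r r} = 2*r/(1 - r^2)
Γ^r_{θ θ} = (r^3 + r)/(r^2 - 1)
Γ^θ_{r θ} = (-r^2 - 1)/(r^3 - r)
Substituting (the symmetric pair Γ^k_{ij}, Γ^k_{ji} combines into a factor 2):
d^2r/dλ^2 + (2*r/(1 - r^2)) (dr/dλ)^2 + ((r^3 + r)/(r^2 - 1)) (dθ/dλ)^2 = 0
d^2θ/dλ^2 + ((-2*r^2 - 2)/(r^3 - r)) (dr/dλ)(dθ/dλ) = 0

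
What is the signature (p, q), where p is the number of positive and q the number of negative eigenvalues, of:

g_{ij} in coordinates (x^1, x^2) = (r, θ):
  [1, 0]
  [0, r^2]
The metric is diagonal, so its eigenvalues are the diagonal entries: 1, r^2 (at a generic point, where coordinate-dependent entries are positive).
2 positive, 0 negative.
(2, 0) - Riemannian (positive definite)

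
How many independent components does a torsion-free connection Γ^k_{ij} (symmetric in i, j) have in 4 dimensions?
Γ^k_{ij} has n choices for the upper index and n(n+1)/2 independent symmetric lower index pairs.
Total = 4 × 4×5/2 = 4 × 10 = 40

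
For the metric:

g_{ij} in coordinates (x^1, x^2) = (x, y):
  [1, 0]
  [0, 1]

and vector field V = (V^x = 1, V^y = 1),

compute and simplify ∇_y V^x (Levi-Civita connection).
All Christoffel symbols are zero.
∇_y V^x = ∂_y V^x + Γ^x_{y j} V^j
  = (0) + (0)(1) + (0)(1)
  = 0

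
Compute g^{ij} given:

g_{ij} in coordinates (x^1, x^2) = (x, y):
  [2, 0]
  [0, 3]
The metric is diagonal, so g^{ij} is diagonal with entries 1/g_{ii}: diag(1/2, 1/3).
g^{ij}:
  [1/2, 0]
  [0, 1/3]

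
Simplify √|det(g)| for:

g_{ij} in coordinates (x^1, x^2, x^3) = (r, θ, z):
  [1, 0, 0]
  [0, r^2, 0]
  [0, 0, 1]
det(g) = r^2
√|det(g)| = r
Volume element: dV = r dr dθ dz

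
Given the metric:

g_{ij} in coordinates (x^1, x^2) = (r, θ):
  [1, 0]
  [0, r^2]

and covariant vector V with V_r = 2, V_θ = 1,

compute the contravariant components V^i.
Inverse metric (diagonal): g^{rr} = 1, g^{θθ} = 1/r^2
V^i = g^{ij} V_j:
V^r = (1)(2) + (0)(1) = 2
V^θ = (0)(2) + (1/r^2)(1) = 1/r^2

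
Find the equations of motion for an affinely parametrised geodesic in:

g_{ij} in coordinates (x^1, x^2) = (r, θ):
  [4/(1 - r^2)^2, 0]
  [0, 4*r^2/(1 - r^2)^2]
Geodesic equation: d^2x^k/dλ^2 + Γ^k_{ij} (dx^i/dλ)(dx^j/dλ) = 0.
Non-zero Christoffel symbols:
Γ^r_{r r} = 2*r/(1 - r^2)
Γ^r_{θ θ} = (r^3 + r)/(r^2 - 1)
Γ^θ_{r θ} = (-r^2 - 1)/(r^3 - r)
Substituting (the symmetric pair Γ^k_{ij}, Γ^k_{ji} combines into a factor 2):
d^2r/dλ^2 + (2*r/(1 - r^2)) (dr/dλ)^2 + ((r^3 + r)/(r^2 - 1)) (dθ/dλ)^2 = 0
d^2θ/dλ^2 + ((-2*r^2 - 2)/(r^3 - r)) (dr/dλ)(dθ/dλ) = 0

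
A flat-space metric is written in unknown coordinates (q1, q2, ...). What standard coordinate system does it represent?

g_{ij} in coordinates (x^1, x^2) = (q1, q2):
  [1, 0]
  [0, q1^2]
The line element ds^2 = dq1^2 + q1^2 dq2^2 is dr^2 + r^2 dθ^2 with q1 = r, q2 = θ.
polar coordinates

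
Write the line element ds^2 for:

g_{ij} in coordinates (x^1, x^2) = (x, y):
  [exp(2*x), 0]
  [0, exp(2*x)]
ds^2 = g_{ij} dx^i dx^j; only the non-zero components contribute.
ds^2 = exp(2*x) dx^2 + exp(2*x) dy^2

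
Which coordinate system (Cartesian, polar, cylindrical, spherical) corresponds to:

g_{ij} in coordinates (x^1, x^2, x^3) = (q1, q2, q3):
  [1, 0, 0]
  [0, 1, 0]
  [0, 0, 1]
All components are constant and the metric is the identity, i.e. orthonormal rectilinear coordinates.
Cartesian (3D) coordinates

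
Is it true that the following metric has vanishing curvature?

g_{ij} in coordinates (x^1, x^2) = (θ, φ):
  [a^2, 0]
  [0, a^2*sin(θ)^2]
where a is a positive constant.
Non-zero Christoffel symbols:
Γ^θ_{φ φ} = -sin(2*θ)/2
Γ^φ_{θ φ} = 1/tan(θ)
Ricci tensor: R_{θθ} = 1, R_{θφ} = 0, R_{φφ} = sin(θ)^2
The Ricci tensor is non-zero, so the Riemann tensor is non-zero: not flat.
No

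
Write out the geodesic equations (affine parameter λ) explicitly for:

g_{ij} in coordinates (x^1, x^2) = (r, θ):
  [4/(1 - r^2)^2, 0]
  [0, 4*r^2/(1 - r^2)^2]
Geodesic equation: d^2x^k/dλ^2 + Γ^k_{ij} (dx^i/dλ)(dx^j/dλ) = 0.
Non-zero Christoffel symbols:
Γ^r_{r r} = 2*r/(1 - r^2)
Γ^r_{θ θ} = (r^3 + r)/(r^2 - 1)
Γ^θ_{r θ} = (-r^2 - 1)/(r^3 - r)
Substituting (the symmetric pair Γ^k_{ij}, Γ^k_{ji} combines into a factor 2):
d^2r/dλ^2 + (2*r/(1 - r^2)) (dr/dλ)^2 + ((r^3 + r)/(r^2 - 1)) (dθ/dλ)^2 = 0
d^2θ/dλ^2 + ((-2*r^2 - 2)/(r^3 - r)) (dr/dλ)(dθ/dλ) = 0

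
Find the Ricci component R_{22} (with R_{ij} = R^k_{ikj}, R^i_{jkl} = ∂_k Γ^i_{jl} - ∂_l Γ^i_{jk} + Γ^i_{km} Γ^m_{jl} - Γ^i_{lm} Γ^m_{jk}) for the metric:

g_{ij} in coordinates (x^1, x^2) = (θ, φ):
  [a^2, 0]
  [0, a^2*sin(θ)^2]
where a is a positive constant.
Non-zero Christoffel symbols (Γ^k_{ij} = Γ^k_{ji}):
Γ^θ_{φ φ} = -sin(2*θ)/2
Γ^φ_{θ φ} = 1/tan(θ)
R^θ_{φ θ φ} = ∂_θ Γ^θ_{φ φ} - ∂_φ Γ^θ_{φ θ} + Γ^θ_{θ m} Γ^m_{φ φ} - Γ^θ_{φ m} Γ^m_{φ θ}
  = (-cos(2*θ)) - (0) + (0) - (-cos(θ)^2) = sin(θ)^2
R^φ_{φ φ φ} = 0 (a repeated index in an antisymmetric pair)
R_{φφ} = R^θ_{φ θ φ} + R^φ_{φ φ φ} = (sin(θ)^2) + (0) = sin(θ)^2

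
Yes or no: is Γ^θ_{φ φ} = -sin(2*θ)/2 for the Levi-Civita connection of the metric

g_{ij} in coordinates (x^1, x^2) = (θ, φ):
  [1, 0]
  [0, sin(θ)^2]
Γ^θ_{φ φ} = (1/2) g^{θθ} (∂_φ g_{θφ} + ∂_φ g_{θφ} - ∂_θ g_{φφ}) = (1/2)(1)((0) + (0) - (sin(2*θ))) = -sin(2*θ)/2
This equals the proposed value -sin(2*θ)/2.
Yes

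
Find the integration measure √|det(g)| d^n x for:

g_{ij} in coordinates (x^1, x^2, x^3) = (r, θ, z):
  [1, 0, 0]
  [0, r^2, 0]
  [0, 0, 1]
det(g) = r^2
√|det(g)| = r
Volume element: dV = r dr dθ dz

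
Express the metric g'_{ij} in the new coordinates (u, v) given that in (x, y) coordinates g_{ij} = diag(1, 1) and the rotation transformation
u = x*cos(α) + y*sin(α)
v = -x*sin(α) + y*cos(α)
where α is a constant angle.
Invert the transformation: x = u*cos(α) - v*sin(α), y = u*sin(α) + v*cos(α)
g'_{ij} = (∂x^k/∂x'^i)(∂x^l/∂x'^j) g_{kl}; with g_{kl} = δ_{kl} this is Σ_k (∂x^k/∂x'^i)(∂x^k/∂x'^j).
Jacobian: ∂x/∂u = cos(α), ∂x/∂v = -sin(α), ∂y/∂u = sin(α), ∂y/∂v = cos(α)
g'_{uu} = (cos(α))(cos(α)) + (sin(α))(sin(α)) = 1
g'_{uv} = (cos(α))(-sin(α)) + (sin(α))(cos(α)) = 0
g'_{vv} = (-sin(α))(-sin(α)) + (cos(α))(cos(α)) = 1
g'_{ij} = diag(1, 1)
The Euclidean metric is invariant under rotations.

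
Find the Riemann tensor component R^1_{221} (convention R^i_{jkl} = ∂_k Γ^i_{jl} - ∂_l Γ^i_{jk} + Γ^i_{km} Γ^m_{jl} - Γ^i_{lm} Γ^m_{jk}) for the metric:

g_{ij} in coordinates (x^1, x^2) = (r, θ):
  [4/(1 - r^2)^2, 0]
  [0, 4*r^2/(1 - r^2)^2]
Non-zero Christoffel symbols (Γ^k_{ij} = Γ^k_{ji}):
Γ^r_{r r} = 2*r/(1 - r^2)
Γ^r_{θ θ} = (r^3 + r)/(r^2 - 1)
Γ^θ_{r θ} = (-r^2 - 1)/(r^3 - r)
R^r_{θ θ r} = ∂_θ Γ^r_{θ r} - ∂_r Γ^r_{θ θ} + Γ^r_{θ m} Γ^m_{θ r} - Γ^r_{r m} Γ^m_{θ θ}
  = (0) - ((r^4 - 4*r^2 - 1)/(r^2 - 1)^2) + (-(r^2 + 1)^2/(r^2 - 1)^2) - (-2*r^2*(r^2 + 1)/(r^2 - 1)^2) = 4*r^2/(r^2 - 1)^2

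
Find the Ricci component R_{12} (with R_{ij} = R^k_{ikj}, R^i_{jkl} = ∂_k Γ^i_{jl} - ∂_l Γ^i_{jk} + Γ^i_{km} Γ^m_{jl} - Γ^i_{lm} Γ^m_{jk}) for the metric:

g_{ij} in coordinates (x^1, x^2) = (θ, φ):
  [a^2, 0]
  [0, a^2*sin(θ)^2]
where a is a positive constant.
Non-zero Christoffel symbols (Γ^k_{ij} = Γ^k_{ji}):
Γ^θ_{φ φ} = -sin(2*θ)/2
Γ^φ_{θ φ} = 1/tan(θ)
R^θ_{θ θ φ} = 0 (a repeated index in an antisymmetric pair)
R^φ_{θ φ φ} = 0 (a repeated index in an antisymmetric pair)
R_{θφ} = R^θ_{θ θ φ} + R^φ_{θ φ φ} = (0) + (0) = 0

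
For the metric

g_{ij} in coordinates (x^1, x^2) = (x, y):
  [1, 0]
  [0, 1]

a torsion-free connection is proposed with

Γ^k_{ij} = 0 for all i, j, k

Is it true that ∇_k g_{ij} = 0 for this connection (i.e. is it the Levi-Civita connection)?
Using ∇_k g_{ij} = ∂_k g_{ij} - Γ^m_{ki} g_{mj} - Γ^m_{kj} g_{im}:
e.g. ∇_y g_{xx} = (0) - (0) - (0) = 0
Every component ∇_k g_{ij} vanishes: the connection is metric compatible.
Yes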